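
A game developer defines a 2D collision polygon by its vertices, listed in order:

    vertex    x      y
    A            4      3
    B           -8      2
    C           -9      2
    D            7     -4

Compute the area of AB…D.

46.5

A→B: (4)(2) − (-8)(3) = 32
B→C: (-8)(2) − (-9)(2) = 2
C→D: (-9)(-4) − (7)(2) = 22
D→A: (7)(3) − (4)(-4) = 37
Σ = 93
Area = |Σ|/2 = 46.5.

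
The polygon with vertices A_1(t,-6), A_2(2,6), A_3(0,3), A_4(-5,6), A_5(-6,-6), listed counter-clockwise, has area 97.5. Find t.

Write out the shoelace sum; only the two edges meeting at A_1 involve t:
2·Area = [((-6)·(-6) − t·(-6)) + (t·6 − 2·(-6))] + 87
       = 12·t + 135 = 195
⇒ t = 5.

5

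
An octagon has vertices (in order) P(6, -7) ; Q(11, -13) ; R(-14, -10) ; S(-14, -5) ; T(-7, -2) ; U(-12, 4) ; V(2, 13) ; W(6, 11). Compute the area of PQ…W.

375

Σ = (-1) + (-292) + (-70) + (-7) + (-52) + (-164) + (-56) + (-108) = -750
Area = |Σ|/2 = 375.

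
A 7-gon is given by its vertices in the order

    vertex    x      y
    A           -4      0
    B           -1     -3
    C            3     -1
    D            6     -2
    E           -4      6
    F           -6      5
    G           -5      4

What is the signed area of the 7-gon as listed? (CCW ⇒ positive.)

41.5

Apply the surveyor's formula: 2A = Σ (x_i·y_{i+1} − x_{i+1}·y_i), indices taken mod 7.
A→B: (-4)(-3) − (-1)(0) = 12
B→C: (-1)(-1) − (3)(-3) = 10
C→D: (3)(-2) − (6)(-1) = 0
D→E: (6)(6) − (-4)(-2) = 28
E→F: (-4)(5) − (-6)(6) = 16
F→G: (-6)(4) − (-5)(5) = 1
G→A: (-5)(0) − (-4)(4) = 16
Σ = 83
Signed area = Σ/2 = 41.5 (positive ⇒ counter-clockwise traversal).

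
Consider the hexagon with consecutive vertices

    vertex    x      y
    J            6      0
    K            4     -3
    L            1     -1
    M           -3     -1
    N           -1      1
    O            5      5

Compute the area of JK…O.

33.5

Apply the shoelace (surveyor's) formula: 2A = Σ (x_i·y_{i+1} − x_{i+1}·y_i), indices taken mod 6.
Σ = (-18) + (-1) + (-4) + (-4) + (-10) + (-30) = -67
Area = |Σ|/2 = 33.5.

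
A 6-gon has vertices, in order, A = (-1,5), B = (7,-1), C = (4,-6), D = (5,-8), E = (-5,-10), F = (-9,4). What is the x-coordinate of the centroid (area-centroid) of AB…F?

Apply the surveyor's formula. First the cross-terms c_i = x_i·y_{i+1} − x_{i+1}·y_i:
  -34, -38, -2, -90, -110, -41  ⇒  2A = -315, A = -157.5.
Then Σ (x_i + x_{i+1})·c_i = 1310, so x̄ = 1310 / (6·(-157.5)) = -262/189.

-262/189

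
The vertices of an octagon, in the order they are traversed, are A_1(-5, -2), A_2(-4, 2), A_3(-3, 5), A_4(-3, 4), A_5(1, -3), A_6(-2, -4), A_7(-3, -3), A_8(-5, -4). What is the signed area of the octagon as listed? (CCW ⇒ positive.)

-26.5

Cross-terms: -18, -14, 3, 5, -10, -6, -3, -10  ⇒  Σ = -53
Signed area = Σ/2 = -26.5 (negative ⇒ clockwise traversal).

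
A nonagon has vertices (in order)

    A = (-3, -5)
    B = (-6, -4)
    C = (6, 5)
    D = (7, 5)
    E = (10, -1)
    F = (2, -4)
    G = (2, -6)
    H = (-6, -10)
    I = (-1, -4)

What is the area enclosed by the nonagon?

88.5

Cross-terms: -18, -6, -5, -57, -38, -4, -56, 14, -7  ⇒  Σ = -177
Area = |Σ|/2 = 88.5.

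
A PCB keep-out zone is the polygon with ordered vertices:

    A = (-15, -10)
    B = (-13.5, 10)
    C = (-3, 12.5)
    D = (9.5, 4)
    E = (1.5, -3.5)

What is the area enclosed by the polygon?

330.625

Σ = (-285) + (-138.75) + (-130.75) + (-39.25) + (-67.5) = -661.25
Area = |Σ|/2 = 330.625.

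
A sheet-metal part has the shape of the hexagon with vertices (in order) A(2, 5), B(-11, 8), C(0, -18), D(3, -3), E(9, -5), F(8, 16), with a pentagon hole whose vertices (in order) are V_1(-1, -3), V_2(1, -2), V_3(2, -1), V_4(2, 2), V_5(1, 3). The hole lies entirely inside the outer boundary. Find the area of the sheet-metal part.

254.5

Outer boundary:
Σ = (71) + (198) + (54) + (12) + (184) + (8) = 527
Area = |Σ|/2 = 263.5.
Hole:
V_1→V_2: (-1)(-2) − (1)(-3) = 5
V_2→V_3: (1)(-1) − (2)(-2) = 3
V_3→V_4: (2)(2) − (2)(-1) = 6
V_4→V_5: (2)(3) − (1)(2) = 4
V_5→V_1: (1)(-3) − (-1)(3) = 0
Σ = 18
Area = |Σ|/2 = 9.
Net area = 263.5 − 9 = 254.5.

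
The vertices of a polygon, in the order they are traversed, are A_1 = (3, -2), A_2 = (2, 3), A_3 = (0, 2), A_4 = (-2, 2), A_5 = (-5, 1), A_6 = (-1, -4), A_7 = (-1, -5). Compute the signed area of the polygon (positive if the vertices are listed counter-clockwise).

Apply the shoelace formula: 2A = Σ (x_i·y_{i+1} − x_{i+1}·y_i), indices taken mod 7.
A_1→A_2: (3)(3) − (2)(-2) = 13
A_2→A_3: (2)(2) − (0)(3) = 4
A_3→A_4: (0)(2) − (-2)(2) = 4
A_4→A_5: (-2)(1) − (-5)(2) = 8
A_5→A_6: (-5)(-4) − (-1)(1) = 21
A_6→A_7: (-1)(-5) − (-1)(-4) = 1
A_7→A_1: (-1)(-2) − (3)(-5) = 17
Σ = 68
Signed area = Σ/2 = 34 (positive ⇒ counter-clockwise traversal).

34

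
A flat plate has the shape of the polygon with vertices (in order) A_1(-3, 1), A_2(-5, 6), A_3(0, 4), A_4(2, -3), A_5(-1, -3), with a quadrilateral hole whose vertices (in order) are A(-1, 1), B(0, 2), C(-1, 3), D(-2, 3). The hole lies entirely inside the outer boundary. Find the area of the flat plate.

28

Outer boundary:
Apply the surveyor's formula: 2A = Σ (x_i·y_{i+1} − x_{i+1}·y_i), indices taken mod 5.
Σ = (-13) + (-20) + (-8) + (-9) + (-10) = -60
Area = |Σ|/2 = 30.
Hole:
Σ = (-2) + (2) + (3) + (1) = 4
Area = |Σ|/2 = 2.
Net area = 30 − 2 = 28.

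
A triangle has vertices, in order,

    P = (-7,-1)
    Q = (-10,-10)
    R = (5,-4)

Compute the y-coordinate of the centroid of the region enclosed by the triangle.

Apply Gauss's area formula. First the cross-terms c_i = x_i·y_{i+1} − x_{i+1}·y_i:
  60, 90, -33  ⇒  2A = 117, A = 58.5.
Then Σ (y_i + y_{i+1})·c_i = -1755, so ȳ = -1755 / (6·58.5) = -5.

-5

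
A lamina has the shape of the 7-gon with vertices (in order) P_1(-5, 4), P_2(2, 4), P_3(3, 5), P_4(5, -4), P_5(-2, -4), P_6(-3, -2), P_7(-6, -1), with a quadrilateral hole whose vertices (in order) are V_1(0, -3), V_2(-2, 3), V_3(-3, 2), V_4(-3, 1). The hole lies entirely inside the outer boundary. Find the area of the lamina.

65

Outer boundary:
Apply the surveyor's formula: 2A = Σ (x_i·y_{i+1} − x_{i+1}·y_i), indices taken mod 7.
Σ = (-28) + (-2) + (-37) + (-28) + (-8) + (-9) + (-29) = -141
Area = |Σ|/2 = 70.5.
Hole:
Σ = (-6) + (5) + (3) + (9) = 11
Area = |Σ|/2 = 5.5.
Net area = 70.5 − 5.5 = 65.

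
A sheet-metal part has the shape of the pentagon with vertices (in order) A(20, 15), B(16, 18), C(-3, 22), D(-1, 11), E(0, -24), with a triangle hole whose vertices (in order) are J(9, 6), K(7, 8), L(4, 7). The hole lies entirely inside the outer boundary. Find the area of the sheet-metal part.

Outer boundary:
Apply Gauss's area formula: 2A = Σ (x_i·y_{i+1} − x_{i+1}·y_i), indices taken mod 5.
Σ = (120) + (406) + (-11) + (24) + (480) = 1019
Area = |Σ|/2 = 509.5.
Hole:
Apply the shoelace formula: 2A = Σ (x_i·y_{i+1} − x_{i+1}·y_i), indices taken mod 3.
Cross-terms: 30, 17, -39  ⇒  Σ = 8
Area = |Σ|/2 = 4.
Net area = 509.5 − 4 = 505.5.

505.5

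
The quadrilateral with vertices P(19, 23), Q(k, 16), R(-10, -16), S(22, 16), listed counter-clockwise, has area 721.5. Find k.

-15

The doubled signed area Σ (x_i y_{i+1} − x_{i+1} y_i) is linear in k.
With k=0 it equals 858; the coefficient of k is -39 (from the two edges through Q).
So -39·k + 858 = 2·721.5 = 1443 ⇒ k = -15.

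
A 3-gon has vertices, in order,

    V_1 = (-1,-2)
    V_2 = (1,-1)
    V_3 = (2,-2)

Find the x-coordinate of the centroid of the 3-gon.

Apply the shoelace formula. First the cross-terms c_i = x_i·y_{i+1} − x_{i+1}·y_i:
  3, 0, -6  ⇒  2A = -3, A = -1.5.
Then Σ (x_i + x_{i+1})·c_i = -6, so x̄ = -6 / (6·(-1.5)) = 2/3.

2/3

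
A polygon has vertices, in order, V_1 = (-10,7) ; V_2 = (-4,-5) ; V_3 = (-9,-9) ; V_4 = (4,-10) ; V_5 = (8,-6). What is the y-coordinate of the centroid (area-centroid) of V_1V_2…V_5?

-1004/247

Apply Gauss's area formula. First the cross-terms c_i = x_i·y_{i+1} − x_{i+1}·y_i:
  78, -9, 126, 56, -4  ⇒  2A = 247, A = 123.5.
Then Σ (y_i + y_{i+1})·c_i = -3012, so ȳ = -3012 / (6·123.5) = -1004/247.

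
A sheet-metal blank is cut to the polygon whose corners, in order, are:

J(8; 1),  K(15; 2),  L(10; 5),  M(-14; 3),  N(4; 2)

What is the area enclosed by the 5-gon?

52

Apply Gauss's area formula: 2A = Σ (x_i·y_{i+1} − x_{i+1}·y_i), indices taken mod 5.
Cross-terms: 1, 55, 100, -40, -12  ⇒  Σ = 104
Area = |Σ|/2 = 52.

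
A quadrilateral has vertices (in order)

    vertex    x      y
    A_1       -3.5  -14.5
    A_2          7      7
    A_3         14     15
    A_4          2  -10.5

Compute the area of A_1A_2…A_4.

79.375

Apply the shoelace formula: 2A = Σ (x_i·y_{i+1} − x_{i+1}·y_i), indices taken mod 4.
Σ = (77) + (7) + (-177) + (-65.75) = -158.75
Area = |Σ|/2 = 79.375.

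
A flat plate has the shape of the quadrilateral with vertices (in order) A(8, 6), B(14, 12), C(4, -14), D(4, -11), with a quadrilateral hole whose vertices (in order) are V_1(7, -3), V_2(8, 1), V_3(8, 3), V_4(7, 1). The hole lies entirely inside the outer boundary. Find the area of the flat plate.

51

Outer boundary:
Apply the shoelace formula: 2A = Σ (x_i·y_{i+1} − x_{i+1}·y_i), indices taken mod 4.
Σ = (12) + (-244) + (12) + (112) = -108
Area = |Σ|/2 = 54.
Hole:
Σ = (31) + (16) + (-13) + (-28) = 6
Area = |Σ|/2 = 3.
Net area = 54 − 3 = 51.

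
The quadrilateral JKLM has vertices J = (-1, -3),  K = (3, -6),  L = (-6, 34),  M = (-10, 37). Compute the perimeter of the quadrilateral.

92

|JK| = √((4)² + (-3)²) = √25 = 5
|KL| = √((-9)² + (40)²) = √1681 = 41
|LM| = √((-4)² + (3)²) = √25 = 5
|MJ| = √((9)² + (-40)²) = √1681 = 41
Perimeter = 5 + 41 + 5 + 41 = 92.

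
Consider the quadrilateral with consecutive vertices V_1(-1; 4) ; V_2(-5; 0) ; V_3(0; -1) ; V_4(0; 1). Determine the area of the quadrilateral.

13

Apply the surveyor's formula: 2A = Σ (x_i·y_{i+1} − x_{i+1}·y_i), indices taken mod 4.
Σ = (20) + (5) + (0) + (1) = 26
Area = |Σ|/2 = 13.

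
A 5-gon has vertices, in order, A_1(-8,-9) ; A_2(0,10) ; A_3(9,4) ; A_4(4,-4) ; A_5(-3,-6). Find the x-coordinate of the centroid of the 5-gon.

Apply the shoelace formula. First the cross-terms c_i = x_i·y_{i+1} − x_{i+1}·y_i:
  -80, -90, -52, -36, -21  ⇒  2A = -279, A = -139.5.
Then Σ (x_i + x_{i+1})·c_i = -651, so x̄ = -651 / (6·(-139.5)) = 7/9.

7/9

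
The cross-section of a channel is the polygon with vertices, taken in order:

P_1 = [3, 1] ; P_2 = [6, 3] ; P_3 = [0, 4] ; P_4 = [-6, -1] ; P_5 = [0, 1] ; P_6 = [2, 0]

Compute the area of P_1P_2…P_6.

22.5

Apply the surveyor's formula: 2A = Σ (x_i·y_{i+1} − x_{i+1}·y_i), indices taken mod 6.
Σ = (3) + (24) + (24) + (-6) + (-2) + (2) = 45
Area = |Σ|/2 = 22.5.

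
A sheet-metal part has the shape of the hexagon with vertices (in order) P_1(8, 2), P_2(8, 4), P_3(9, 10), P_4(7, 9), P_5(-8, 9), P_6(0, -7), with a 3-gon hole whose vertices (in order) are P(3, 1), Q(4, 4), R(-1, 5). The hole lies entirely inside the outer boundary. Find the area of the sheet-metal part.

151

Outer boundary:
Apply the shoelace (surveyor's) formula: 2A = Σ (x_i·y_{i+1} − x_{i+1}·y_i), indices taken mod 6.
Σ = (16) + (44) + (11) + (135) + (56) + (56) = 318
Area = |Σ|/2 = 159.
Hole:
Cross-terms: 8, 24, -16  ⇒  Σ = 16
Area = |Σ|/2 = 8.
Net area = 159 − 8 = 151.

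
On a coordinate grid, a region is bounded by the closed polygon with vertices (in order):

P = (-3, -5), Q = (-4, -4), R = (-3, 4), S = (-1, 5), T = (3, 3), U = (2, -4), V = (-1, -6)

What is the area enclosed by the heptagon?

56

Apply the shoelace (surveyor's) formula: 2A = Σ (x_i·y_{i+1} − x_{i+1}·y_i), indices taken mod 7.
Cross-terms: -8, -28, -11, -18, -18, -16, -13  ⇒  Σ = -112
Area = |Σ|/2 = 56.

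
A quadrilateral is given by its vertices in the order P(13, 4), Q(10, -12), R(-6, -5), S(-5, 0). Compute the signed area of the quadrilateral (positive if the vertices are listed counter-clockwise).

-181.5

Apply the surveyor's formula: 2A = Σ (x_i·y_{i+1} − x_{i+1}·y_i), indices taken mod 4.
Σ = (-196) + (-122) + (-25) + (-20) = -363
Signed area = Σ/2 = -181.5 (negative ⇒ clockwise traversal).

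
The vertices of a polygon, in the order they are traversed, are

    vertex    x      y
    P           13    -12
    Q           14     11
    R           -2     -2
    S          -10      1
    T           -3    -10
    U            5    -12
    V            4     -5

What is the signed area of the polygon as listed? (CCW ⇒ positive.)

Σ = (311) + (-6) + (-22) + (103) + (86) + (23) + (17) = 512
Signed area = Σ/2 = 256 (positive ⇒ counter-clockwise traversal).

256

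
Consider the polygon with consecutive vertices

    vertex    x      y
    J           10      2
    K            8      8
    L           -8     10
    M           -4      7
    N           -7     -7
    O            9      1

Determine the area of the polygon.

Σ = (64) + (144) + (-16) + (77) + (56) + (8) = 333
Area = |Σ|/2 = 166.5.

166.5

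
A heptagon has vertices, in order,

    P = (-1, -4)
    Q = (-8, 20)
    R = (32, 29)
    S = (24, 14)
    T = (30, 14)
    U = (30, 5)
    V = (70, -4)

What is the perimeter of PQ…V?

210

|PQ| = √((-7)² + (24)²) = √625 = 25
|QR| = √((40)² + (9)²) = √1681 = 41
|RS| = √((-8)² + (-15)²) = √289 = 17
|ST| = √((6)² + (0)²) = √36 = 6
|TU| = √((0)² + (-9)²) = √81 = 9
|UV| = √((40)² + (-9)²) = √1681 = 41
|VP| = √((-71)² + (0)²) = √5041 = 71
Perimeter = 25 + 41 + 17 + 6 + 9 + 41 + 71 = 210.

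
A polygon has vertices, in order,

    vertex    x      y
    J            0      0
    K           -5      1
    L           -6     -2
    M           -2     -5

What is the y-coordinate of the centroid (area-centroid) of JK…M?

-11/7

Apply the surveyor's formula. First the cross-terms c_i = x_i·y_{i+1} − x_{i+1}·y_i:
  0, 16, 26, 0  ⇒  2A = 42, A = 21.
Then Σ (y_i + y_{i+1})·c_i = -198, so ȳ = -198 / (6·21) = -11/7.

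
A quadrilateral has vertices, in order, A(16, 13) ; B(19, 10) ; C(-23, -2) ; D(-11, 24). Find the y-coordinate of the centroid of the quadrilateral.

Apply Gauss's area formula. First the cross-terms c_i = x_i·y_{i+1} − x_{i+1}·y_i:
  -87, 192, -574, -527  ⇒  2A = -996, A = -498.
Then Σ (y_i + y_{i+1})·c_i = -32592, so ȳ = -32592 / (6·(-498)) = 2716/249.

2716/249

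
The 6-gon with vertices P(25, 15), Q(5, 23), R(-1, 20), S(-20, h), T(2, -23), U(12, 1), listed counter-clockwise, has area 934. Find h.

16

Write out the shoelace sum; only the two edges meeting at S involve h:
2·Area = [((-1)·h − (-20)·20) + ((-20)·(-23) − 2·h)] + 1056
       = -3·h + 1916 = 1868
⇒ h = 16.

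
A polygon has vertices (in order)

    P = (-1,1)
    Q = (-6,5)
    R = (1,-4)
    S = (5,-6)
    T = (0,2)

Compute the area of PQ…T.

23

Apply the shoelace formula: 2A = Σ (x_i·y_{i+1} − x_{i+1}·y_i), indices taken mod 5.
P→Q: (-1)(5) − (-6)(1) = 1
Q→R: (-6)(-4) − (1)(5) = 19
R→S: (1)(-6) − (5)(-4) = 14
S→T: (5)(2) − (0)(-6) = 10
T→P: (0)(1) − (-1)(2) = 2
Σ = 46
Area = |Σ|/2 = 23.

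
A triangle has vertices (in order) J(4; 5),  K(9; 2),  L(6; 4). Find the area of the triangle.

J→K: (4)(2) − (9)(5) = -37
K→L: (9)(4) − (6)(2) = 24
L→J: (6)(5) − (4)(4) = 14
Σ = 1
Area = |Σ|/2 = 0.5.

0.5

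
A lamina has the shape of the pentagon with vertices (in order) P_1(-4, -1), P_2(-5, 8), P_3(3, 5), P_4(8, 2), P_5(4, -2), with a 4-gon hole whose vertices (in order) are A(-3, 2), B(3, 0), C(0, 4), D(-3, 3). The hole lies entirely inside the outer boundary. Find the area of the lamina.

67.5

Outer boundary:
Apply the shoelace (surveyor's) formula: 2A = Σ (x_i·y_{i+1} − x_{i+1}·y_i), indices taken mod 5.
P_1→P_2: (-4)(8) − (-5)(-1) = -37
P_2→P_3: (-5)(5) − (3)(8) = -49
P_3→P_4: (3)(2) − (8)(5) = -34
P_4→P_5: (8)(-2) − (4)(2) = -24
P_5→P_1: (4)(-1) − (-4)(-2) = -12
Σ = -156
Area = |Σ|/2 = 78.
Hole:
Apply the shoelace (surveyor's) formula: 2A = Σ (x_i·y_{i+1} − x_{i+1}·y_i), indices taken mod 4.
Cross-terms: -6, 12, 12, 3  ⇒  Σ = 21
Area = |Σ|/2 = 10.5.
Net area = 78 − 10.5 = 67.5.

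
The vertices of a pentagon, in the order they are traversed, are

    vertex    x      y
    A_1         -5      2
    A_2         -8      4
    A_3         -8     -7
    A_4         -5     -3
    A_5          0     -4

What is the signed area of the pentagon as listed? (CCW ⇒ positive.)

Σ = (-4) + (88) + (-11) + (20) + (-20) = 73
Signed area = Σ/2 = 36.5 (positive ⇒ counter-clockwise traversal).

36.5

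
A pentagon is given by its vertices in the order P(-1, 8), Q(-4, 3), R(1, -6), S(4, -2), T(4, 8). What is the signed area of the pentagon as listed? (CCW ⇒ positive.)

Cross-terms: 29, 21, 22, 40, 40  ⇒  Σ = 152
Signed area = Σ/2 = 76 (positive ⇒ counter-clockwise traversal).

76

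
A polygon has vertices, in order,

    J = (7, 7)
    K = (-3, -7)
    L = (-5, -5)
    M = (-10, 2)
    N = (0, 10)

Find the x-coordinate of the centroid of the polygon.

-243/139

Apply the surveyor's formula. First the cross-terms c_i = x_i·y_{i+1} − x_{i+1}·y_i:
  -28, -20, -60, -100, -70  ⇒  2A = -278, A = -139.
Then Σ (x_i + x_{i+1})·c_i = 1458, so x̄ = 1458 / (6·(-139)) = -243/139.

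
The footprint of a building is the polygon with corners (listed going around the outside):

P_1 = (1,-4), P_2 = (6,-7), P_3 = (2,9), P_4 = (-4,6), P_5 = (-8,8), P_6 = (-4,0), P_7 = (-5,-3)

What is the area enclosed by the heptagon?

108

Apply the shoelace formula: 2A = Σ (x_i·y_{i+1} − x_{i+1}·y_i), indices taken mod 7.
Σ = (17) + (68) + (48) + (16) + (32) + (12) + (23) = 216
Area = |Σ|/2 = 108.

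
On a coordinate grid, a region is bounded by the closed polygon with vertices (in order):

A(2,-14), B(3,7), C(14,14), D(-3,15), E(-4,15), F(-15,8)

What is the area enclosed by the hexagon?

Cross-terms: 56, -56, 252, 15, 193, 194  ⇒  Σ = 654
Area = |Σ|/2 = 327.

327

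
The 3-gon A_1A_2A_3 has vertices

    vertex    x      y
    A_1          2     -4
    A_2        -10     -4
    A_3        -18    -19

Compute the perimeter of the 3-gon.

54

|A_1A_2| = √((-12)² + (0)²) = √144 = 12
|A_2A_3| = √((-8)² + (-15)²) = √289 = 17
|A_3A_1| = √((20)² + (15)²) = √625 = 25
Perimeter = 12 + 17 + 25 = 54.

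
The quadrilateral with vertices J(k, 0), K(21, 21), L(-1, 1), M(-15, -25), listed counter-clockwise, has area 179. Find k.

Write out the shoelace sum; only the two edges meeting at J involve k:
2·Area = [((-15)·0 − k·(-25)) + (k·21 − 21·0)] + 82
       = 46·k + 82 = 358
⇒ k = 6.

6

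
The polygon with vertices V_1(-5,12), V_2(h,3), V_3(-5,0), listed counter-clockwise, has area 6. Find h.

Write out the shoelace sum; only the two edges meeting at V_2 involve h:
2·Area = [((-5)·3 − h·12) + (h·0 − (-5)·3)] + -60
       = -12·h + -60 = 12
⇒ h = -6.

-6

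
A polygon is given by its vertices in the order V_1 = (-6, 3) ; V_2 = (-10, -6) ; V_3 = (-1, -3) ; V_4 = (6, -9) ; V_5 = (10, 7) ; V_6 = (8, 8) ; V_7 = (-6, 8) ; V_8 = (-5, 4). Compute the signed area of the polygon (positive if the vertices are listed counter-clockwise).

Apply the shoelace (surveyor's) formula: 2A = Σ (x_i·y_{i+1} − x_{i+1}·y_i), indices taken mod 8.
V_1→V_2: (-6)(-6) − (-10)(3) = 66
V_2→V_3: (-10)(-3) − (-1)(-6) = 24
V_3→V_4: (-1)(-9) − (6)(-3) = 27
V_4→V_5: (6)(7) − (10)(-9) = 132
V_5→V_6: (10)(8) − (8)(7) = 24
V_6→V_7: (8)(8) − (-6)(8) = 112
V_7→V_8: (-6)(4) − (-5)(8) = 16
V_8→V_1: (-5)(3) − (-6)(4) = 9
Σ = 410
Signed area = Σ/2 = 205 (positive ⇒ counter-clockwise traversal).

205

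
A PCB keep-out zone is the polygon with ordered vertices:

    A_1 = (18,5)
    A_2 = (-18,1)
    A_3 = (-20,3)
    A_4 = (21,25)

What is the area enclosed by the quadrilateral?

A_1→A_2: (18)(1) − (-18)(5) = 108
A_2→A_3: (-18)(3) − (-20)(1) = -34
A_3→A_4: (-20)(25) − (21)(3) = -563
A_4→A_1: (21)(5) − (18)(25) = -345
Σ = -834
Area = |Σ|/2 = 417.

417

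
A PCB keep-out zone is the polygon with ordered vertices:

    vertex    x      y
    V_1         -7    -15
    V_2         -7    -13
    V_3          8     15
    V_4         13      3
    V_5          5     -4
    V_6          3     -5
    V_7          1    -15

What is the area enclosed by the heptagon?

Apply Gauss's area formula: 2A = Σ (x_i·y_{i+1} − x_{i+1}·y_i), indices taken mod 7.
Σ = (-14) + (-1) + (-171) + (-67) + (-13) + (-40) + (-120) = -426
Area = |Σ|/2 = 213.

213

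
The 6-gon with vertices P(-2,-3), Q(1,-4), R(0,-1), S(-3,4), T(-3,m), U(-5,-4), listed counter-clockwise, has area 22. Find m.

3

Write out the shoelace sum; only the two edges meeting at T involve m:
2·Area = [((-3)·m − (-3)·4) + ((-3)·(-4) − (-5)·m)] + 14
       = 2·m + 38 = 44
⇒ m = 3.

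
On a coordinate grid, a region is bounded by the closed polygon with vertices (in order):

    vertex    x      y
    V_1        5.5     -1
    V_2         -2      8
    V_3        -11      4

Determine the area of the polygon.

Cross-terms: 42, 80, -11  ⇒  Σ = 111
Area = |Σ|/2 = 55.5.

55.5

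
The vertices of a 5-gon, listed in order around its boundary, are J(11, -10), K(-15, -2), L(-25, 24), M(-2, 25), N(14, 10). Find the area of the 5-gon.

889.5

Cross-terms: -172, -410, -577, -370, -250  ⇒  Σ = -1779
Area = |Σ|/2 = 889.5.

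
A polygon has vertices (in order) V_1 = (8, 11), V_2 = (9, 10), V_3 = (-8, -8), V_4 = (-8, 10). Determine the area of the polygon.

V_1→V_2: (8)(10) − (9)(11) = -19
V_2→V_3: (9)(-8) − (-8)(10) = 8
V_3→V_4: (-8)(10) − (-8)(-8) = -144
V_4→V_1: (-8)(11) − (8)(10) = -168
Σ = -323
Area = |Σ|/2 = 161.5.

161.5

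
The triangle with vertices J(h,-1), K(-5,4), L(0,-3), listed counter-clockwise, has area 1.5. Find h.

-1

The doubled signed area Σ (x_i y_{i+1} − x_{i+1} y_i) is linear in h.
With h=0 it equals 10; the coefficient of h is 7 (from the two edges through J).
So 7·h + 10 = 2·1.5 = 3 ⇒ h = -1.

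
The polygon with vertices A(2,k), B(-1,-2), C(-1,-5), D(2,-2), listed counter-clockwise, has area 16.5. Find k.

6

The doubled signed area Σ (x_i y_{i+1} − x_{i+1} y_i) is linear in k.
With k=0 it equals 15; the coefficient of k is 3 (from the two edges through A).
So 3·k + 15 = 2·16.5 = 33 ⇒ k = 6.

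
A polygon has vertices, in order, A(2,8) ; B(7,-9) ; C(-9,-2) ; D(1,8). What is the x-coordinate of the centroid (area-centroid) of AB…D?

-20/247

Apply the shoelace (surveyor's) formula. First the cross-terms c_i = x_i·y_{i+1} − x_{i+1}·y_i:
  -74, -95, -70, -8  ⇒  2A = -247, A = -123.5.
Then Σ (x_i + x_{i+1})·c_i = 60, so x̄ = 60 / (6·(-123.5)) = -20/247.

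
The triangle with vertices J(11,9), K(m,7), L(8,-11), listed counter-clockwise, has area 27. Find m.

8

The doubled signed area Σ (x_i y_{i+1} − x_{i+1} y_i) is linear in m.
With m=0 it equals 214; the coefficient of m is -20 (from the two edges through K).
So -20·m + 214 = 2·27 = 54 ⇒ m = 8.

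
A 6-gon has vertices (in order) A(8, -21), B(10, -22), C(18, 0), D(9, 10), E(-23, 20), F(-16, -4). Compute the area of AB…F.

Apply Gauss's area formula: 2A = Σ (x_i·y_{i+1} − x_{i+1}·y_i), indices taken mod 6.
Σ = (34) + (396) + (180) + (410) + (412) + (368) = 1800
Area = |Σ|/2 = 900.

900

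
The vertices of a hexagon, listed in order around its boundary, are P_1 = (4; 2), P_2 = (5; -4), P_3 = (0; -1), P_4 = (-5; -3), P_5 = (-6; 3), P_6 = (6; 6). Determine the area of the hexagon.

67.5

Σ = (-26) + (-5) + (-5) + (-33) + (-54) + (-12) = -135
Area = |Σ|/2 = 67.5.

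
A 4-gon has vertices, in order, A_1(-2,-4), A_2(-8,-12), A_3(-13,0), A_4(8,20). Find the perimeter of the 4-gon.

78

|A_1A_2| = √((-6)² + (-8)²) = √100 = 10
|A_2A_3| = √((-5)² + (12)²) = √169 = 13
|A_3A_4| = √((21)² + (20)²) = √841 = 29
|A_4A_1| = √((-10)² + (-24)²) = √676 = 26
Perimeter = 10 + 13 + 29 + 26 = 78.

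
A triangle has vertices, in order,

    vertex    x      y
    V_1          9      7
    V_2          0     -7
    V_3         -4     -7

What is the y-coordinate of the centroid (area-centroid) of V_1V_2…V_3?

Apply Gauss's area formula. First the cross-terms c_i = x_i·y_{i+1} − x_{i+1}·y_i:
  -63, -28, 35  ⇒  2A = -56, A = -28.
Then Σ (y_i + y_{i+1})·c_i = 392, so ȳ = 392 / (6·(-28)) = -7/3.

-7/3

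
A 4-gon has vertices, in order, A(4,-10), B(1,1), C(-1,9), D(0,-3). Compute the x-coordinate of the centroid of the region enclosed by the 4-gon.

Apply the shoelace formula. First the cross-terms c_i = x_i·y_{i+1} − x_{i+1}·y_i:
  14, 10, 3, 12  ⇒  2A = 39, A = 19.5.
Then Σ (x_i + x_{i+1})·c_i = 115, so x̄ = 115 / (6·19.5) = 115/117.

115/117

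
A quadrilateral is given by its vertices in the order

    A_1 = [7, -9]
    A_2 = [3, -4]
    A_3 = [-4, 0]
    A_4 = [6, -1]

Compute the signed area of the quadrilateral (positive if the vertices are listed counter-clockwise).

-30

Apply the shoelace (surveyor's) formula: 2A = Σ (x_i·y_{i+1} − x_{i+1}·y_i), indices taken mod 4.
Σ = (-1) + (-16) + (4) + (-47) = -60
Signed area = Σ/2 = -30 (negative ⇒ clockwise traversal).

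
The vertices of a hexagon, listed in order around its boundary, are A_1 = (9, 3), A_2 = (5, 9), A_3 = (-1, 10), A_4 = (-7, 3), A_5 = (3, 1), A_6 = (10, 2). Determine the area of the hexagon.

A_1→A_2: (9)(9) − (5)(3) = 66
A_2→A_3: (5)(10) − (-1)(9) = 59
A_3→A_4: (-1)(3) − (-7)(10) = 67
A_4→A_5: (-7)(1) − (3)(3) = -16
A_5→A_6: (3)(2) − (10)(1) = -4
A_6→A_1: (10)(3) − (9)(2) = 12
Σ = 184
Area = |Σ|/2 = 92.

92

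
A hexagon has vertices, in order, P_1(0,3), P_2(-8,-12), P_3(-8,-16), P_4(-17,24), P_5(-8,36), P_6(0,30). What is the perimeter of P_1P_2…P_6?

|P_1P_2| = √((-8)² + (-15)²) = √289 = 17
|P_2P_3| = √((0)² + (-4)²) = √16 = 4
|P_3P_4| = √((-9)² + (40)²) = √1681 = 41
|P_4P_5| = √((9)² + (12)²) = √225 = 15
|P_5P_6| = √((8)² + (-6)²) = √100 = 10
|P_6P_1| = √((0)² + (-27)²) = √729 = 27
Perimeter = 17 + 4 + 41 + 15 + 10 + 27 = 114.

114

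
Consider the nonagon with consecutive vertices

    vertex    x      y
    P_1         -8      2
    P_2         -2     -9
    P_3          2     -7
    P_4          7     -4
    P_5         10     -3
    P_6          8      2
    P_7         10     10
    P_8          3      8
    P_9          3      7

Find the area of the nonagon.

P_1→P_2: (-8)(-9) − (-2)(2) = 76
P_2→P_3: (-2)(-7) − (2)(-9) = 32
P_3→P_4: (2)(-4) − (7)(-7) = 41
P_4→P_5: (7)(-3) − (10)(-4) = 19
P_5→P_6: (10)(2) − (8)(-3) = 44
P_6→P_7: (8)(10) − (10)(2) = 60
P_7→P_8: (10)(8) − (3)(10) = 50
P_8→P_9: (3)(7) − (3)(8) = -3
P_9→P_1: (3)(2) − (-8)(7) = 62
Σ = 381
Area = |Σ|/2 = 190.5.

190.5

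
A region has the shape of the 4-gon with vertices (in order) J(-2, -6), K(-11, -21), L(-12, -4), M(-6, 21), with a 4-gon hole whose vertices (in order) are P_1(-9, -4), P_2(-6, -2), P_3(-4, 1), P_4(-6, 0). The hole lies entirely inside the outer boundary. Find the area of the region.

210

Outer boundary:
Apply the shoelace formula: 2A = Σ (x_i·y_{i+1} − x_{i+1}·y_i), indices taken mod 4.
Σ = (-24) + (-208) + (-276) + (78) = -430
Area = |Σ|/2 = 215.
Hole:
Apply the surveyor's formula: 2A = Σ (x_i·y_{i+1} − x_{i+1}·y_i), indices taken mod 4.
Σ = (-6) + (-14) + (6) + (24) = 10
Area = |Σ|/2 = 5.
Net area = 215 − 5 = 210.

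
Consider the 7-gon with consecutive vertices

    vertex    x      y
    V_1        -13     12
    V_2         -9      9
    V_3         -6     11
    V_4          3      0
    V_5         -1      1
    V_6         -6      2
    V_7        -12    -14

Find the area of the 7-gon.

149

Σ = (-9) + (-45) + (-33) + (3) + (4) + (108) + (-326) = -298
Area = |Σ|/2 = 149.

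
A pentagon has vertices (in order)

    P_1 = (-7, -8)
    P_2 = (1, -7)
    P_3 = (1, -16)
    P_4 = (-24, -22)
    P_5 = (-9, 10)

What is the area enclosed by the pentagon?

Apply the shoelace (surveyor's) formula: 2A = Σ (x_i·y_{i+1} − x_{i+1}·y_i), indices taken mod 5.
P_1→P_2: (-7)(-7) − (1)(-8) = 57
P_2→P_3: (1)(-16) − (1)(-7) = -9
P_3→P_4: (1)(-22) − (-24)(-16) = -406
P_4→P_5: (-24)(10) − (-9)(-22) = -438
P_5→P_1: (-9)(-8) − (-7)(10) = 142
Σ = -654
Area = |Σ|/2 = 327.

327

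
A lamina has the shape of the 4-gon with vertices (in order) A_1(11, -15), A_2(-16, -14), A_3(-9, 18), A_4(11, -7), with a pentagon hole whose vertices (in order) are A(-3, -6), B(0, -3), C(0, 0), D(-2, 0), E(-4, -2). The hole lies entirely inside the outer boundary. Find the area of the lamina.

Outer boundary:
Cross-terms: -394, -414, -135, -88  ⇒  Σ = -1031
Area = |Σ|/2 = 515.5.
Hole:
Apply the shoelace formula: 2A = Σ (x_i·y_{i+1} − x_{i+1}·y_i), indices taken mod 5.
Cross-terms: 9, 0, 0, 4, 18  ⇒  Σ = 31
Area = |Σ|/2 = 15.5.
Net area = 515.5 − 15.5 = 500.

500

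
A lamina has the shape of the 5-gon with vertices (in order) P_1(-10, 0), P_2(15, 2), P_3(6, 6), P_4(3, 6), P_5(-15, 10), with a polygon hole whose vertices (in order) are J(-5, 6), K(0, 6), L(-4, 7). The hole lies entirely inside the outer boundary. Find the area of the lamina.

145.5

Outer boundary:
Σ = (-20) + (78) + (18) + (120) + (100) = 296
Area = |Σ|/2 = 148.
Hole:
Apply the shoelace (surveyor's) formula: 2A = Σ (x_i·y_{i+1} − x_{i+1}·y_i), indices taken mod 3.
Σ = (-30) + (24) + (11) = 5
Area = |Σ|/2 = 2.5.
Net area = 148 − 2.5 = 145.5.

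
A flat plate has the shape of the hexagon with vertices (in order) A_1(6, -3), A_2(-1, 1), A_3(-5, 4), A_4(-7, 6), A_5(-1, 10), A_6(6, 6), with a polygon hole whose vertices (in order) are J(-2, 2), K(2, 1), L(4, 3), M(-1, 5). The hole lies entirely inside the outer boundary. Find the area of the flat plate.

77.5

Outer boundary:
Apply the shoelace (surveyor's) formula: 2A = Σ (x_i·y_{i+1} − x_{i+1}·y_i), indices taken mod 6.
Cross-terms: 3, 1, -2, -64, -66, -54  ⇒  Σ = -182
Area = |Σ|/2 = 91.
Hole:
Σ = (-6) + (2) + (23) + (8) = 27
Area = |Σ|/2 = 13.5.
Net area = 91 − 13.5 = 77.5.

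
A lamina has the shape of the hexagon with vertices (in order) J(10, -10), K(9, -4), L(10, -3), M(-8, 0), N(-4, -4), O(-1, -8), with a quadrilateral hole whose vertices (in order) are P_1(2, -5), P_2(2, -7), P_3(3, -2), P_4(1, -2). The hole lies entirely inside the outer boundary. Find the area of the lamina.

Outer boundary:
Apply the shoelace (surveyor's) formula: 2A = Σ (x_i·y_{i+1} − x_{i+1}·y_i), indices taken mod 6.
Cross-terms: 50, 13, -24, 32, 28, 90  ⇒  Σ = 189
Area = |Σ|/2 = 94.5.
Hole:
P_1→P_2: (2)(-7) − (2)(-5) = -4
P_2→P_3: (2)(-2) − (3)(-7) = 17
P_3→P_4: (3)(-2) − (1)(-2) = -4
P_4→P_1: (1)(-5) − (2)(-2) = -1
Σ = 8
Area = |Σ|/2 = 4.
Net area = 94.5 − 4 = 90.5.

90.5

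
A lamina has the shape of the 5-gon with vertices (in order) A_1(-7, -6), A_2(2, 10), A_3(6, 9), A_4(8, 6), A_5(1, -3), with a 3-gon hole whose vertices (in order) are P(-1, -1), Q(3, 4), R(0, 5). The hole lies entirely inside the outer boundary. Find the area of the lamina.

87

Outer boundary:
Apply the shoelace formula: 2A = Σ (x_i·y_{i+1} − x_{i+1}·y_i), indices taken mod 5.
Cross-terms: -58, -42, -36, -30, -27  ⇒  Σ = -193
Area = |Σ|/2 = 96.5.
Hole:
Apply Gauss's area formula: 2A = Σ (x_i·y_{i+1} − x_{i+1}·y_i), indices taken mod 3.
P→Q: (-1)(4) − (3)(-1) = -1
Q→R: (3)(5) − (0)(4) = 15
R→P: (0)(-1) − (-1)(5) = 5
Σ = 19
Area = |Σ|/2 = 9.5.
Net area = 96.5 − 9.5 = 87.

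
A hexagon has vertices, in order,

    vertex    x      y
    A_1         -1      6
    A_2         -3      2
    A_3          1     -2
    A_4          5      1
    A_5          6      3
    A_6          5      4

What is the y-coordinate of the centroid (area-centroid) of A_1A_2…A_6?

556/249

Apply the shoelace formula. First the cross-terms c_i = x_i·y_{i+1} − x_{i+1}·y_i:
  16, 4, 11, 9, 9, 34  ⇒  2A = 83, A = 41.5.
Then Σ (y_i + y_{i+1})·c_i = 556, so ȳ = 556 / (6·41.5) = 556/249.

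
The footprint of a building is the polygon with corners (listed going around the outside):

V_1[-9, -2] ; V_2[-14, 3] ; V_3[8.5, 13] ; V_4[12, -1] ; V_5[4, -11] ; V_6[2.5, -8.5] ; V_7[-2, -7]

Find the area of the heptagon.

Apply the surveyor's formula: 2A = Σ (x_i·y_{i+1} − x_{i+1}·y_i), indices taken mod 7.
Σ = (-55) + (-207.5) + (-164.5) + (-128) + (-6.5) + (-34.5) + (-59) = -655
Area = |Σ|/2 = 327.5.

327.5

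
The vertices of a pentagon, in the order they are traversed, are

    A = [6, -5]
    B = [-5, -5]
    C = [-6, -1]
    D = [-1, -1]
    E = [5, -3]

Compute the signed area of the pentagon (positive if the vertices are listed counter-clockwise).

-37

Σ = (-55) + (-25) + (5) + (8) + (-7) = -74
Signed area = Σ/2 = -37 (negative ⇒ clockwise traversal).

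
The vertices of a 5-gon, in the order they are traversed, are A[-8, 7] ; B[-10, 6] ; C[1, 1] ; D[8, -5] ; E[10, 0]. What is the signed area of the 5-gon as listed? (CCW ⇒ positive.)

56.5

Σ = (22) + (-16) + (-13) + (50) + (70) = 113
Signed area = Σ/2 = 56.5 (positive ⇒ counter-clockwise traversal).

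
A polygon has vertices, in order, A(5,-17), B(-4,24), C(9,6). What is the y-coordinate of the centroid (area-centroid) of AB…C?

Apply the shoelace formula. First the cross-terms c_i = x_i·y_{i+1} − x_{i+1}·y_i:
  52, -240, -183  ⇒  2A = -371, A = -185.5.
Then Σ (y_i + y_{i+1})·c_i = -4823, so ȳ = -4823 / (6·(-185.5)) = 13/3.

13/3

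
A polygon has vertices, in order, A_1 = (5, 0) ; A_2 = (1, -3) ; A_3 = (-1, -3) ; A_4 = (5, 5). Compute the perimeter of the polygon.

22

|A_1A_2| = √((-4)² + (-3)²) = √25 = 5
|A_2A_3| = √((-2)² + (0)²) = √4 = 2
|A_3A_4| = √((6)² + (8)²) = √100 = 10
|A_4A_1| = √((0)² + (-5)²) = √25 = 5
Perimeter = 5 + 2 + 10 + 5 = 22.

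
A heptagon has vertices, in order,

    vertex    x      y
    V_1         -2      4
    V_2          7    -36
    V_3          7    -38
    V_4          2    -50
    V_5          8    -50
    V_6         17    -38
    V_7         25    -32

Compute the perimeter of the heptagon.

132

|V_1V_2| = √((9)² + (-40)²) = √1681 = 41
|V_2V_3| = √((0)² + (-2)²) = √4 = 2
|V_3V_4| = √((-5)² + (-12)²) = √169 = 13
|V_4V_5| = √((6)² + (0)²) = √36 = 6
|V_5V_6| = √((9)² + (12)²) = √225 = 15
|V_6V_7| = √((8)² + (6)²) = √100 = 10
|V_7V_1| = √((-27)² + (36)²) = √2025 = 45
Perimeter = 41 + 2 + 13 + 6 + 15 + 10 + 45 = 132.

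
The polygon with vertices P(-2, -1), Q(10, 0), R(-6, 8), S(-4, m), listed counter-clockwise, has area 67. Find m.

Write out the shoelace sum; only the two edges meeting at S involve m:
2·Area = [((-6)·m − (-4)·8) + ((-4)·(-1) − (-2)·m)] + 90
       = -4·m + 126 = 134
⇒ m = -2.

-2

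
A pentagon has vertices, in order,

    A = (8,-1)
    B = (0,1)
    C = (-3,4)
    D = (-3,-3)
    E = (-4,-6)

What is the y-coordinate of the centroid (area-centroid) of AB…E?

-191/135

Apply the shoelace (surveyor's) formula. First the cross-terms c_i = x_i·y_{i+1} − x_{i+1}·y_i:
  8, 3, 21, 6, 52  ⇒  2A = 90, A = 45.
Then Σ (y_i + y_{i+1})·c_i = -382, so ȳ = -382 / (6·45) = -191/135.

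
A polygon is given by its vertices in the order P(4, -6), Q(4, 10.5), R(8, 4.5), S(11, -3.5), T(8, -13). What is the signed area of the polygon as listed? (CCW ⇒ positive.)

-94.25

Apply the surveyor's formula: 2A = Σ (x_i·y_{i+1} − x_{i+1}·y_i), indices taken mod 5.
P→Q: (4)(10.5) − (4)(-6) = 66
Q→R: (4)(4.5) − (8)(10.5) = -66
R→S: (8)(-3.5) − (11)(4.5) = -77.5
S→T: (11)(-13) − (8)(-3.5) = -115
T→P: (8)(-6) − (4)(-13) = 4
Σ = -188.5
Signed area = Σ/2 = -94.25 (negative ⇒ clockwise traversal).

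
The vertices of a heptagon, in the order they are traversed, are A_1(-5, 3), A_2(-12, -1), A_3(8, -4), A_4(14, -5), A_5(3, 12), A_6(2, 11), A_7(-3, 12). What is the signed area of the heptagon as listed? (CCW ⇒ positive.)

206.5

Σ = (41) + (56) + (16) + (183) + (9) + (57) + (51) = 413
Signed area = Σ/2 = 206.5 (positive ⇒ counter-clockwise traversal).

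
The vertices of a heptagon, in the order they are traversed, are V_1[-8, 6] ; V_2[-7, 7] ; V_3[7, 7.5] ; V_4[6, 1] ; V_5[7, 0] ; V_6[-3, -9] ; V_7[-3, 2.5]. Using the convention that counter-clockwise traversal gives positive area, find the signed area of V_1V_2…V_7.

Apply the shoelace (surveyor's) formula: 2A = Σ (x_i·y_{i+1} − x_{i+1}·y_i), indices taken mod 7.
Cross-terms: -14, -101.5, -38, -7, -63, -34.5, 2  ⇒  Σ = -256
Signed area = Σ/2 = -128 (negative ⇒ clockwise traversal).

-128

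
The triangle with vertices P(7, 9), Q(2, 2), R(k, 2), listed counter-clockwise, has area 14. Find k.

6

Write out the shoelace sum; only the two edges meeting at R involve k:
2·Area = [(2·2 − k·2) + (k·9 − 7·2)] + -4
       = 7·k + -14 = 28
⇒ k = 6.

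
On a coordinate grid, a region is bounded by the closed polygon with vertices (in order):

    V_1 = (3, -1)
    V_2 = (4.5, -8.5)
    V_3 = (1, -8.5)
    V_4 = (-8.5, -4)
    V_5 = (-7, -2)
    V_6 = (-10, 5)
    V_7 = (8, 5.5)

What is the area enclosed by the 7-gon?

Apply the shoelace formula: 2A = Σ (x_i·y_{i+1} − x_{i+1}·y_i), indices taken mod 7.
Σ = (-21) + (-29.75) + (-76.25) + (-11) + (-55) + (-95) + (-24.5) = -312.5
Area = |Σ|/2 = 156.25.

156.25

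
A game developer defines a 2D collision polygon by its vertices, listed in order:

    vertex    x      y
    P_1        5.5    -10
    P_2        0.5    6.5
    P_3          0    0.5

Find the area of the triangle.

19.125

P_1→P_2: (5.5)(6.5) − (0.5)(-10) = 40.75
P_2→P_3: (0.5)(0.5) − (0)(6.5) = 0.25
P_3→P_1: (0)(-10) − (5.5)(0.5) = -2.75
Σ = 38.25
Area = |Σ|/2 = 19.125.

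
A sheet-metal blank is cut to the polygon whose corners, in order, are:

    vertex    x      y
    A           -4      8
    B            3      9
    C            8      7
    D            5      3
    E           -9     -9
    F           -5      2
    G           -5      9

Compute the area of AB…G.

121

Apply the surveyor's formula: 2A = Σ (x_i·y_{i+1} − x_{i+1}·y_i), indices taken mod 7.
Σ = (-60) + (-51) + (-11) + (-18) + (-63) + (-35) + (-4) = -242
Area = |Σ|/2 = 121.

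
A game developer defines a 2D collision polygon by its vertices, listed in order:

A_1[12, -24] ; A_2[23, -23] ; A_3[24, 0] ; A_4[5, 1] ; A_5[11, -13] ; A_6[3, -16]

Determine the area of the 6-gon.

379.5

Apply Gauss's area formula: 2A = Σ (x_i·y_{i+1} − x_{i+1}·y_i), indices taken mod 6.
Σ = (276) + (552) + (24) + (-76) + (-137) + (120) = 759
Area = |Σ|/2 = 379.5.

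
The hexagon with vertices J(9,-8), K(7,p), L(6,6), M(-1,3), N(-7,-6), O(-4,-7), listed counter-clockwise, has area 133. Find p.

-1

The doubled signed area Σ (x_i y_{i+1} − x_{i+1} y_i) is linear in p.
With p=0 it equals 269; the coefficient of p is 3 (from the two edges through K).
So 3·p + 269 = 2·133 = 266 ⇒ p = -1.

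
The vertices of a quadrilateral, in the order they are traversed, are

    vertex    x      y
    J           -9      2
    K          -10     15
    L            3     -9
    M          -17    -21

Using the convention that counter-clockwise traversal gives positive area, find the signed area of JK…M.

Apply the shoelace (surveyor's) formula: 2A = Σ (x_i·y_{i+1} − x_{i+1}·y_i), indices taken mod 4.
J→K: (-9)(15) − (-10)(2) = -115
K→L: (-10)(-9) − (3)(15) = 45
L→M: (3)(-21) − (-17)(-9) = -216
M→J: (-17)(2) − (-9)(-21) = -223
Σ = -509
Signed area = Σ/2 = -254.5 (negative ⇒ clockwise traversal).

-254.5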